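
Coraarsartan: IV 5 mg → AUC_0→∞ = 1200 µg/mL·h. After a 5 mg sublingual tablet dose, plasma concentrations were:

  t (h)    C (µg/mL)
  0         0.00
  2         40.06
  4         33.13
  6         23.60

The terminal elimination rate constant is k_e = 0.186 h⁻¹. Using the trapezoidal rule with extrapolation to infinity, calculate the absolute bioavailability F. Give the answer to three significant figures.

Trapezoidal AUC_0→6 (sublingual tablet):
  [0→2]: (0.00+40.06)/2 × 2 = 40.06
  [2→4]: (40.06+33.13)/2 × 2 = 73.19
  [4→6]: (33.13+23.60)/2 × 2 = 56.73
  Sum = 169.98 µg/mL·h
Tail: C_last/k_e = 23.60/0.186 = 126.882
AUC_0→∞ (sublingual tablet) = 169.98 + 126.882 = 296.862 µg/mL·h
F = (AUC_ev/D_ev)/(AUC_iv/D_iv) = (296.862/5)/(1200/5) = 59.3724/240 = 0.2474

F = 0.247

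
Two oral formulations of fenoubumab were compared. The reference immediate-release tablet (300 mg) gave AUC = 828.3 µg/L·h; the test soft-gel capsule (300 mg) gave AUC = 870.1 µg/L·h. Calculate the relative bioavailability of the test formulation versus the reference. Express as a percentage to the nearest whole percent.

F_rel = (AUC_test/D_test) / (AUC_ref/D_ref)
      = (870.1/300) / (828.3/300)
      = 2.90033 / 2.761 = 1.0505 = 105.05%

F_rel = 105%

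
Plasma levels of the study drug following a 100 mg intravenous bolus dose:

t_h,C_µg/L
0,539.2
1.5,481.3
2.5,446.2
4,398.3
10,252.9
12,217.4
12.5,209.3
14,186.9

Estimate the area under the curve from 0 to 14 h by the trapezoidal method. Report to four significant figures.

Trapezoidal AUC_0→14:
  [0→1.5]: (539.2+481.3)/2 × 1.5 = 765.375
  [1.5→2.5]: (481.3+446.2)/2 × 1 = 463.75
  [2.5→4]: (446.2+398.3)/2 × 1.5 = 633.375
  [4→10]: (398.3+252.9)/2 × 6 = 1953.6
  [10→12]: (252.9+217.4)/2 × 2 = 470.3
  [12→12.5]: (217.4+209.3)/2 × 0.5 = 106.675
  [12.5→14]: (209.3+186.9)/2 × 1.5 = 297.15
  Sum = 4690.225 µg/L·h

AUC = 4690 µg/L·h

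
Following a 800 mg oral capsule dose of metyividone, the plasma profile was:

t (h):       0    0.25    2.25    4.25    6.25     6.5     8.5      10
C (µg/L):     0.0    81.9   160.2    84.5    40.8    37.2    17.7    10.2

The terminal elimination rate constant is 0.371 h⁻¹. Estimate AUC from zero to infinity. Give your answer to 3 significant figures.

Trapezoidal AUC_0→10:
  [0→0.25]: (0.0+81.9)/2 × 0.25 = 10.2375
  [0.25→2.25]: (81.9+160.2)/2 × 2 = 242.1
  [2.25→4.25]: (160.2+84.5)/2 × 2 = 244.7
  [4.25→6.25]: (84.5+40.8)/2 × 2 = 125.3
  [6.25→6.5]: (40.8+37.2)/2 × 0.25 = 9.75
  [6.5→8.5]: (37.2+17.7)/2 × 2 = 54.9
  [8.5→10]: (17.7+10.2)/2 × 1.5 = 20.925
  Sum = 707.9125 µg/L·h
Extrapolated tail: C_last / k_e = 10.2 / 0.371 = 27.493
AUC_0→∞ = 707.9125 + 27.493 = 735.4055 µg/L·h

AUC = 735 µg/L·h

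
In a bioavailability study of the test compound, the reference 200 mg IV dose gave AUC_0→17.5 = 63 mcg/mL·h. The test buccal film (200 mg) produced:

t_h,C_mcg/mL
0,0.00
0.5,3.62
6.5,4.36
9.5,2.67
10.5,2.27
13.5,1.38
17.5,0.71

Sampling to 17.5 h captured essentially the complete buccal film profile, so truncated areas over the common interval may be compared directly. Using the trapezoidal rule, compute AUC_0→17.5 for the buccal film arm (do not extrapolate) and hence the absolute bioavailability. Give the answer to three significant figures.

F = 0.754

Trapezoidal AUC_0→17.5 (buccal film):
  [0→0.5]: (0.00+3.62)/2 × 0.5 = 0.905
  [0.5→6.5]: (3.62+4.36)/2 × 6 = 23.94
  [6.5→9.5]: (4.36+2.67)/2 × 3 = 10.545
  [9.5→10.5]: (2.67+2.27)/2 × 1 = 2.47
  [10.5→13.5]: (2.27+1.38)/2 × 3 = 5.475
  [13.5→17.5]: (1.38+0.71)/2 × 4 = 4.18
  Sum = 47.515 mcg/mL·h
F = (AUC_ev/D_ev)/(AUC_iv/D_iv) = (47.515/200)/(63/200) = 0.237575/0.315 = 0.7542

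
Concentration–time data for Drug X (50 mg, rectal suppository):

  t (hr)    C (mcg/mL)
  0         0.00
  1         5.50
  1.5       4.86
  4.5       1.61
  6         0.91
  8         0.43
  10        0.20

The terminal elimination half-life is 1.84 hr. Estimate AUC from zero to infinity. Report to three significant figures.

AUC = 19.4 mcg/mL·hr

Trapezoidal AUC_0→10:
  [0→1]: (0.00+5.50)/2 × 1 = 2.75
  [1→1.5]: (5.50+4.86)/2 × 0.5 = 2.59
  [1.5→4.5]: (4.86+1.61)/2 × 3 = 9.705
  [4.5→6]: (1.61+0.91)/2 × 1.5 = 1.89
  [6→8]: (0.91+0.43)/2 × 2 = 1.34
  [8→10]: (0.43+0.20)/2 × 2 = 0.63
  Sum = 18.905 mcg/mL·hr
k_e = ln2 / t½ = 0.693147 / 1.84 = 0.3767 hr^-1
Extrapolated tail: C_last / k_e = 0.20 / 0.3767 = 0.531
AUC_0→∞ = 18.905 + 0.531 = 19.436 mcg/mL·hr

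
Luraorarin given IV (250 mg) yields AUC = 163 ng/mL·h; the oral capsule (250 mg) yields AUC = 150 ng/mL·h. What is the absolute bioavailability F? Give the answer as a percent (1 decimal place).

F = (AUC_ev / D_ev) / (AUC_iv / D_iv)
  = (150/250) / (163/250)
  = 0.6 / 0.652 = 0.9202
  = 92.02%

F = 92.0%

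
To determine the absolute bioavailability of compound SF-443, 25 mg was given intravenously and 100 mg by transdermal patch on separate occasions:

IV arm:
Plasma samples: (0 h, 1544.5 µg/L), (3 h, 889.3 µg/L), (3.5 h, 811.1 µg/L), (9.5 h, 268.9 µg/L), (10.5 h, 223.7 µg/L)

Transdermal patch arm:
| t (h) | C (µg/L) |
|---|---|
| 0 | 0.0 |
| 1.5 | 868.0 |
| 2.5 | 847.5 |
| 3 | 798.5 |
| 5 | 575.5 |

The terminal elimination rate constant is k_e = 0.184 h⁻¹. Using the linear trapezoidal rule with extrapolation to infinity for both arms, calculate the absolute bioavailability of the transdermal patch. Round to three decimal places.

F = 0.183

Trapezoidal AUC_0→10.5 (IV):
  [0→3]: (1544.5+889.3)/2 × 3 = 3650.7
  [3→3.5]: (889.3+811.1)/2 × 0.5 = 425.1
  [3.5→9.5]: (811.1+268.9)/2 × 6 = 3240.0
  [9.5→10.5]: (268.9+223.7)/2 × 1 = 246.3
  Sum = 7562.1 µg/L·h
IV tail: 223.7/0.184 = 1215.761; AUC_iv,0→∞ = 7562.1 + 1215.761 = 8777.861 µg/L·h
Trapezoidal AUC_0→5 (transdermal patch):
  [0→1.5]: (0.0+868.0)/2 × 1.5 = 651.0
  [1.5→2.5]: (868.0+847.5)/2 × 1 = 857.75
  [2.5→3]: (847.5+798.5)/2 × 0.5 = 411.5
  [3→5]: (798.5+575.5)/2 × 2 = 1374.0
  Sum = 3294.25 µg/L·h
transdermal patch tail: 575.5/0.184 = 3127.717; AUC_ev,0→∞ = 3294.25 + 3127.717 = 6421.967 µg/L·h
F = (AUC_ev/D_ev)/(AUC_iv/D_iv) = (6421.967/100)/(8777.861/25) = 64.21967/351.11444 = 0.1829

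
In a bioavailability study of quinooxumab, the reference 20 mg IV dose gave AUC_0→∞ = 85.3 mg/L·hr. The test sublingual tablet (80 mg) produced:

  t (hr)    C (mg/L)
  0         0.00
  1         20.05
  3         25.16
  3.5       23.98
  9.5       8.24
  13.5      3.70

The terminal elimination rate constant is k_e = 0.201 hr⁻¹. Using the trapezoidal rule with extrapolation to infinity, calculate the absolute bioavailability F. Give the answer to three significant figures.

F = 0.605

Trapezoidal AUC_0→13.5 (sublingual tablet):
  [0→1]: (0.00+20.05)/2 × 1 = 10.025
  [1→3]: (20.05+25.16)/2 × 2 = 45.21
  [3→3.5]: (25.16+23.98)/2 × 0.5 = 12.285
  [3.5→9.5]: (23.98+8.24)/2 × 6 = 96.66
  [9.5→13.5]: (8.24+3.70)/2 × 4 = 23.88
  Sum = 188.06 mg/L·hr
Tail: C_last/k_e = 3.70/0.201 = 18.408
AUC_0→∞ (sublingual tablet) = 188.06 + 18.408 = 206.468 mg/L·hr
F = (AUC_ev/D_ev)/(AUC_iv/D_iv) = (206.468/80)/(85.3/20) = 2.58085/4.265 = 0.6051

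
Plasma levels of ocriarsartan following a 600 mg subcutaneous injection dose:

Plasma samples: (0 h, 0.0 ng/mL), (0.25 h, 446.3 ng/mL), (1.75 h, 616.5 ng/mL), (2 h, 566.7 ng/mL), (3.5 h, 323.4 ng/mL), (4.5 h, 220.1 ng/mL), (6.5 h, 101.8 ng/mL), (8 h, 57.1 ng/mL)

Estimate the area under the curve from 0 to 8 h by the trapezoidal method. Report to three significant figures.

AUC = 2380 ng/mL·h

Trapezoidal AUC_0→8:
  [0→0.25]: (0.0+446.3)/2 × 0.25 = 55.7875
  [0.25→1.75]: (446.3+616.5)/2 × 1.5 = 797.1
  [1.75→2]: (616.5+566.7)/2 × 0.25 = 147.9
  [2→3.5]: (566.7+323.4)/2 × 1.5 = 667.575
  [3.5→4.5]: (323.4+220.1)/2 × 1 = 271.75
  [4.5→6.5]: (220.1+101.8)/2 × 2 = 321.9
  [6.5→8]: (101.8+57.1)/2 × 1.5 = 119.175
  Sum = 2381.1875 ng/mL·h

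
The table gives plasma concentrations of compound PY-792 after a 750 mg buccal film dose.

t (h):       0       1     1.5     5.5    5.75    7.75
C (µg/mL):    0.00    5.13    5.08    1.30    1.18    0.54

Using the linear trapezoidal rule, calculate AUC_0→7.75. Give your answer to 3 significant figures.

AUC = 19.9 µg/mL·h

Trapezoidal AUC_0→7.75:
  [0→1]: (0.00+5.13)/2 × 1 = 2.565
  [1→1.5]: (5.13+5.08)/2 × 0.5 = 2.5525
  [1.5→5.5]: (5.08+1.30)/2 × 4 = 12.76
  [5.5→5.75]: (1.30+1.18)/2 × 0.25 = 0.31
  [5.75→7.75]: (1.18+0.54)/2 × 2 = 1.72
  Sum = 19.9075 µg/mL·h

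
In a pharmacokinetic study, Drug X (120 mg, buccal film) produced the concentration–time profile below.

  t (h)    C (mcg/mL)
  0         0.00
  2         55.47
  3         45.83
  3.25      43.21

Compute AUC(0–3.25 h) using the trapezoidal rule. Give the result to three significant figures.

AUC = 117 mcg/mL·h

Trapezoidal AUC_0→3.25:
  [0→2]: (0.00+55.47)/2 × 2 = 55.47
  [2→3]: (55.47+45.83)/2 × 1 = 50.65
  [3→3.25]: (45.83+43.21)/2 × 0.25 = 11.13
  Sum = 117.25 mcg/mL·h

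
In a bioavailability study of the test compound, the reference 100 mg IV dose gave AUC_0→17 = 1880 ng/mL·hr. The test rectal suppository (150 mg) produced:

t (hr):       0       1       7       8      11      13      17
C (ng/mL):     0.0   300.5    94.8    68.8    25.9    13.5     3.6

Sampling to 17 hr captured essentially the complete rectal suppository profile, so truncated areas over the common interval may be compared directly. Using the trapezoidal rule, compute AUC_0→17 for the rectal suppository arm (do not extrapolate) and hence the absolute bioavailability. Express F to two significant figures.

F = 0.58

Trapezoidal AUC_0→17 (rectal suppository):
  [0→1]: (0.0+300.5)/2 × 1 = 150.25
  [1→7]: (300.5+94.8)/2 × 6 = 1185.9
  [7→8]: (94.8+68.8)/2 × 1 = 81.8
  [8→11]: (68.8+25.9)/2 × 3 = 142.05
  [11→13]: (25.9+13.5)/2 × 2 = 39.4
  [13→17]: (13.5+3.6)/2 × 4 = 34.2
  Sum = 1633.6 ng/mL·hr
F = (AUC_ev/D_ev)/(AUC_iv/D_iv) = (1633.6/150)/(1880/100) = 10.8907/18.8 = 0.5793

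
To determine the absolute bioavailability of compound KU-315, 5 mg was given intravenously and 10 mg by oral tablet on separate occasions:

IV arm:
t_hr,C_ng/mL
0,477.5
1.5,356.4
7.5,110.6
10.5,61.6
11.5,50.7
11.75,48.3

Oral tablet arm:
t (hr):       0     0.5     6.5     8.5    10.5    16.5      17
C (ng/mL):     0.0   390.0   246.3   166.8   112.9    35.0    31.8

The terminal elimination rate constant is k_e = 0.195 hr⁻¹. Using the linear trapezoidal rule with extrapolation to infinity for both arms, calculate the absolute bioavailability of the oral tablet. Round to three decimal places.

F = 0.639

Trapezoidal AUC_0→11.75 (IV):
  [0→1.5]: (477.5+356.4)/2 × 1.5 = 625.425
  [1.5→7.5]: (356.4+110.6)/2 × 6 = 1401.0
  [7.5→10.5]: (110.6+61.6)/2 × 3 = 258.3
  [10.5→11.5]: (61.6+50.7)/2 × 1 = 56.15
  [11.5→11.75]: (50.7+48.3)/2 × 0.25 = 12.375
  Sum = 2353.25 ng/mL·hr
IV tail: 48.3/0.195 = 247.692; AUC_iv,0→∞ = 2353.25 + 247.692 = 2600.942 ng/mL·hr
Trapezoidal AUC_0→17 (oral tablet):
  [0→0.5]: (0.0+390.0)/2 × 0.5 = 97.5
  [0.5→6.5]: (390.0+246.3)/2 × 6 = 1908.9
  [6.5→8.5]: (246.3+166.8)/2 × 2 = 413.1
  [8.5→10.5]: (166.8+112.9)/2 × 2 = 279.7
  [10.5→16.5]: (112.9+35.0)/2 × 6 = 443.7
  [16.5→17]: (35.0+31.8)/2 × 0.5 = 16.7
  Sum = 3159.6 ng/mL·hr
oral tablet tail: 31.8/0.195 = 163.077; AUC_ev,0→∞ = 3159.6 + 163.077 = 3322.677 ng/mL·hr
F = (AUC_ev/D_ev)/(AUC_iv/D_iv) = (3322.677/10)/(2600.942/5) = 332.2677/520.1884 = 0.6387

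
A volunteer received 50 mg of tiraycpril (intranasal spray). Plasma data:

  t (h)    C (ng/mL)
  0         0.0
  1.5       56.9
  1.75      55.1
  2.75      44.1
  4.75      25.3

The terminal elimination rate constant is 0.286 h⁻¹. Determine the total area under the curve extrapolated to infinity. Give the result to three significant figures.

AUC = 264 ng/mL·h

Trapezoidal AUC_0→4.75:
  [0→1.5]: (0.0+56.9)/2 × 1.5 = 42.675
  [1.5→1.75]: (56.9+55.1)/2 × 0.25 = 14.0
  [1.75→2.75]: (55.1+44.1)/2 × 1 = 49.6
  [2.75→4.75]: (44.1+25.3)/2 × 2 = 69.4
  Sum = 175.675 ng/mL·h
Extrapolated tail: C_last / k_e = 25.3 / 0.286 = 88.462
AUC_0→∞ = 175.675 + 88.462 = 264.137 ng/mL·h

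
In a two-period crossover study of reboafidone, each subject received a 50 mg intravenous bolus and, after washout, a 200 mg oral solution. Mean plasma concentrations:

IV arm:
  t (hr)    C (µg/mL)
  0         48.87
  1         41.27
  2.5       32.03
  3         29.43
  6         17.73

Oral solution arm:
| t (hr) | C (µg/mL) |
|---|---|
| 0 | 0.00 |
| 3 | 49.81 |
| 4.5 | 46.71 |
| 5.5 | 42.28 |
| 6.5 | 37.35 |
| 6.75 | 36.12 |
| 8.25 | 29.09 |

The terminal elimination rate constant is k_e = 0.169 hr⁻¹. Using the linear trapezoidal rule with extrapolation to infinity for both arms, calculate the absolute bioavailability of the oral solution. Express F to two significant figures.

Trapezoidal AUC_0→6 (IV):
  [0→1]: (48.87+41.27)/2 × 1 = 45.07
  [1→2.5]: (41.27+32.03)/2 × 1.5 = 54.975
  [2.5→3]: (32.03+29.43)/2 × 0.5 = 15.365
  [3→6]: (29.43+17.73)/2 × 3 = 70.74
  Sum = 186.15 µg/mL·hr
IV tail: 17.73/0.169 = 104.911; AUC_iv,0→∞ = 186.15 + 104.911 = 291.061 µg/mL·hr
Trapezoidal AUC_0→8.25 (oral solution):
  [0→3]: (0.00+49.81)/2 × 3 = 74.715
  [3→4.5]: (49.81+46.71)/2 × 1.5 = 72.39
  [4.5→5.5]: (46.71+42.28)/2 × 1 = 44.495
  [5.5→6.5]: (42.28+37.35)/2 × 1 = 39.815
  [6.5→6.75]: (37.35+36.12)/2 × 0.25 = 9.18375
  [6.75→8.25]: (36.12+29.09)/2 × 1.5 = 48.9075
  Sum = 289.50625 µg/mL·hr
oral solution tail: 29.09/0.169 = 172.130; AUC_ev,0→∞ = 289.50625 + 172.130 = 461.63625 µg/mL·hr
F = (AUC_ev/D_ev)/(AUC_iv/D_iv) = (461.63625/200)/(291.061/50) = 2.30818/5.82122 = 0.3965

F = 0.40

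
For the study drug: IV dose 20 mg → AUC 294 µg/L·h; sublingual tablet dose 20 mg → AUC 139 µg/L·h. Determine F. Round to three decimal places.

F = (AUC_ev / D_ev) / (AUC_iv / D_iv)
  = (139/20) / (294/20)
  = 6.95 / 14.7 = 0.4728

F = 0.473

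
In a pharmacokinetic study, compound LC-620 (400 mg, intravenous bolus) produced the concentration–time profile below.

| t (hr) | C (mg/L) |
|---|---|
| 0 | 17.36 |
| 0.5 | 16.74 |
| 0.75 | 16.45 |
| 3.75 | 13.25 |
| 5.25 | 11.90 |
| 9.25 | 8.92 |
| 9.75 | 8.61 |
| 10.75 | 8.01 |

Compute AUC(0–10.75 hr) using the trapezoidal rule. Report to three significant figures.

Trapezoidal AUC_0→10.75:
  [0→0.5]: (17.36+16.74)/2 × 0.5 = 8.525
  [0.5→0.75]: (16.74+16.45)/2 × 0.25 = 4.14875
  [0.75→3.75]: (16.45+13.25)/2 × 3 = 44.55
  [3.75→5.25]: (13.25+11.90)/2 × 1.5 = 18.8625
  [5.25→9.25]: (11.90+8.92)/2 × 4 = 41.64
  [9.25→9.75]: (8.92+8.61)/2 × 0.5 = 4.3825
  [9.75→10.75]: (8.61+8.01)/2 × 1 = 8.31
  Sum = 130.41875 mg/L·hr

AUC = 130 mg/L·hr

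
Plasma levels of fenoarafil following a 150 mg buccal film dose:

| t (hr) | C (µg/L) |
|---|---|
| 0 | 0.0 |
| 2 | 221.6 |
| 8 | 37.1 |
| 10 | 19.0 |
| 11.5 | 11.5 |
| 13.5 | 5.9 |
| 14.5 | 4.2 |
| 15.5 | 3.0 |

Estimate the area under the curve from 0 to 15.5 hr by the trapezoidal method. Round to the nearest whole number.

Trapezoidal AUC_0→15.5:
  [0→2]: (0.0+221.6)/2 × 2 = 221.6
  [2→8]: (221.6+37.1)/2 × 6 = 776.1
  [8→10]: (37.1+19.0)/2 × 2 = 56.1
  [10→11.5]: (19.0+11.5)/2 × 1.5 = 22.875
  [11.5→13.5]: (11.5+5.9)/2 × 2 = 17.4
  [13.5→14.5]: (5.9+4.2)/2 × 1 = 5.05
  [14.5→15.5]: (4.2+3.0)/2 × 1 = 3.6
  Sum = 1102.725 µg/L·hr

AUC = 1103 µg/L·hr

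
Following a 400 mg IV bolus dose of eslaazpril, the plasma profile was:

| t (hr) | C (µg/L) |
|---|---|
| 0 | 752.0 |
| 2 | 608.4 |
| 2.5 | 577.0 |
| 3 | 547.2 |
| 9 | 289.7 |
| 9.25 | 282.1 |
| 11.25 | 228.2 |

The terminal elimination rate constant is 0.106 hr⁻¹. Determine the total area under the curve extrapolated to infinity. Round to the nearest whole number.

Trapezoidal AUC_0→11.25:
  [0→2]: (752.0+608.4)/2 × 2 = 1360.4
  [2→2.5]: (608.4+577.0)/2 × 0.5 = 296.35
  [2.5→3]: (577.0+547.2)/2 × 0.5 = 281.05
  [3→9]: (547.2+289.7)/2 × 6 = 2510.7
  [9→9.25]: (289.7+282.1)/2 × 0.25 = 71.475
  [9.25→11.25]: (282.1+228.2)/2 × 2 = 510.3
  Sum = 5030.275 µg/L·hr
Extrapolated tail: C_last / k_e = 228.2 / 0.106 = 2152.830
AUC_0→∞ = 5030.275 + 2152.830 = 7183.105 µg/L·hr

AUC = 7183 µg/L·hr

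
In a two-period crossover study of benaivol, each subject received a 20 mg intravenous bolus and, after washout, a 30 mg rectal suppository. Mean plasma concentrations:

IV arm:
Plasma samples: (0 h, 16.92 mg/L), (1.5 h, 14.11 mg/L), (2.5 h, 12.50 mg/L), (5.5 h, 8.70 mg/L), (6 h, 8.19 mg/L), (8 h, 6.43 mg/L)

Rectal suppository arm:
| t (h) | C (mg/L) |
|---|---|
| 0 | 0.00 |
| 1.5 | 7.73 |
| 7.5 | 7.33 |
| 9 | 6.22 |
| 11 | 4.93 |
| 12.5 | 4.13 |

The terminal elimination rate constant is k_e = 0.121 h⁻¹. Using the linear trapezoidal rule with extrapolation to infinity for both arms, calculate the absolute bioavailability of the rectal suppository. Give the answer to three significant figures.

Trapezoidal AUC_0→8 (IV):
  [0→1.5]: (16.92+14.11)/2 × 1.5 = 23.2725
  [1.5→2.5]: (14.11+12.50)/2 × 1 = 13.305
  [2.5→5.5]: (12.50+8.70)/2 × 3 = 31.8
  [5.5→6]: (8.70+8.19)/2 × 0.5 = 4.2225
  [6→8]: (8.19+6.43)/2 × 2 = 14.62
  Sum = 87.22 mg/L·h
IV tail: 6.43/0.121 = 53.140; AUC_iv,0→∞ = 87.22 + 53.140 = 140.36 mg/L·h
Trapezoidal AUC_0→12.5 (rectal suppository):
  [0→1.5]: (0.00+7.73)/2 × 1.5 = 5.7975
  [1.5→7.5]: (7.73+7.33)/2 × 6 = 45.18
  [7.5→9]: (7.33+6.22)/2 × 1.5 = 10.1625
  [9→11]: (6.22+4.93)/2 × 2 = 11.15
  [11→12.5]: (4.93+4.13)/2 × 1.5 = 6.795
  Sum = 79.085 mg/L·h
rectal suppository tail: 4.13/0.121 = 34.132; AUC_ev,0→∞ = 79.085 + 34.132 = 113.217 mg/L·h
F = (AUC_ev/D_ev)/(AUC_iv/D_iv) = (113.217/30)/(140.36/20) = 3.7739/7.018 = 0.5377

F = 0.538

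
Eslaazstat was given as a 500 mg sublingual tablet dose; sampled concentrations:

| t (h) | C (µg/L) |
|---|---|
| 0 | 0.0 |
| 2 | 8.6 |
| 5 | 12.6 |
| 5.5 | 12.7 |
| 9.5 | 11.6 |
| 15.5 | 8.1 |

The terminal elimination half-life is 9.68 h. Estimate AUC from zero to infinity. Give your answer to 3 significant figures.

AUC = 268 µg/L·h

Trapezoidal AUC_0→15.5:
  [0→2]: (0.0+8.6)/2 × 2 = 8.6
  [2→5]: (8.6+12.6)/2 × 3 = 31.8
  [5→5.5]: (12.6+12.7)/2 × 0.5 = 6.325
  [5.5→9.5]: (12.7+11.6)/2 × 4 = 48.6
  [9.5→15.5]: (11.6+8.1)/2 × 6 = 59.1
  Sum = 154.425 µg/L·h
k_e = ln2 / t½ = 0.693147 / 9.68 = 0.0716 h^-1
Extrapolated tail: C_last / k_e = 8.1 / 0.0716 = 113.128
AUC_0→∞ = 154.425 + 113.128 = 267.553 µg/L·h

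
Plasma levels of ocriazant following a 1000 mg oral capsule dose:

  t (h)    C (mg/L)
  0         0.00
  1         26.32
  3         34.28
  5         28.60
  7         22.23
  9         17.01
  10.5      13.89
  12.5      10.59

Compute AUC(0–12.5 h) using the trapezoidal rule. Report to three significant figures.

AUC = 274 mg/L·h

Trapezoidal AUC_0→12.5:
  [0→1]: (0.00+26.32)/2 × 1 = 13.16
  [1→3]: (26.32+34.28)/2 × 2 = 60.6
  [3→5]: (34.28+28.60)/2 × 2 = 62.88
  [5→7]: (28.60+22.23)/2 × 2 = 50.83
  [7→9]: (22.23+17.01)/2 × 2 = 39.24
  [9→10.5]: (17.01+13.89)/2 × 1.5 = 23.175
  [10.5→12.5]: (13.89+10.59)/2 × 2 = 24.48
  Sum = 274.365 mg/L·h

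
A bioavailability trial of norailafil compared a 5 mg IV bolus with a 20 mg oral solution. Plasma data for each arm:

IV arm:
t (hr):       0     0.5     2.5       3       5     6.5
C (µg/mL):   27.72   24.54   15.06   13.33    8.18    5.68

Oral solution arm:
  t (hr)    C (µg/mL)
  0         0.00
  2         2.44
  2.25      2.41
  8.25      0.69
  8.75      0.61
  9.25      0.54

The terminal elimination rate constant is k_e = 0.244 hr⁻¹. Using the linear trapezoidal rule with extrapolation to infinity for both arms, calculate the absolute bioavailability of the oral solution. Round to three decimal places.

Trapezoidal AUC_0→6.5 (IV):
  [0→0.5]: (27.72+24.54)/2 × 0.5 = 13.065
  [0.5→2.5]: (24.54+15.06)/2 × 2 = 39.6
  [2.5→3]: (15.06+13.33)/2 × 0.5 = 7.0975
  [3→5]: (13.33+8.18)/2 × 2 = 21.51
  [5→6.5]: (8.18+5.68)/2 × 1.5 = 10.395
  Sum = 91.6675 µg/mL·hr
IV tail: 5.68/0.244 = 23.279; AUC_iv,0→∞ = 91.6675 + 23.279 = 114.9465 µg/mL·hr
Trapezoidal AUC_0→9.25 (oral solution):
  [0→2]: (0.00+2.44)/2 × 2 = 2.44
  [2→2.25]: (2.44+2.41)/2 × 0.25 = 0.60625
  [2.25→8.25]: (2.41+0.69)/2 × 6 = 9.3
  [8.25→8.75]: (0.69+0.61)/2 × 0.5 = 0.325
  [8.75→9.25]: (0.61+0.54)/2 × 0.5 = 0.2875
  Sum = 12.95875 µg/mL·hr
oral solution tail: 0.54/0.244 = 2.213; AUC_ev,0→∞ = 12.95875 + 2.213 = 15.17175 µg/mL·hr
F = (AUC_ev/D_ev)/(AUC_iv/D_iv) = (15.17175/20)/(114.9465/5) = 0.7585875/22.9893 = 0.0330

F = 0.033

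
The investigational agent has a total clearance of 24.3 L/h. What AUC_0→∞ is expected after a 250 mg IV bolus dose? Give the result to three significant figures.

AUC_0→∞ = Dose_iv / CL
        = 250 / 24.3 = 10.2881 mg/L·h

AUC = 10.3 mg/L·h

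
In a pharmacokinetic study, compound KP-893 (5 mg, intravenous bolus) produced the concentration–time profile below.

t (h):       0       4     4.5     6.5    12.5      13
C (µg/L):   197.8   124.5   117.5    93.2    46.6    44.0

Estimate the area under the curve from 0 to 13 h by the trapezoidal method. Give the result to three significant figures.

Trapezoidal AUC_0→13:
  [0→4]: (197.8+124.5)/2 × 4 = 644.6
  [4→4.5]: (124.5+117.5)/2 × 0.5 = 60.5
  [4.5→6.5]: (117.5+93.2)/2 × 2 = 210.7
  [6.5→12.5]: (93.2+46.6)/2 × 6 = 419.4
  [12.5→13]: (46.6+44.0)/2 × 0.5 = 22.65
  Sum = 1357.85 µg/L·h

AUC = 1360 µg/L·h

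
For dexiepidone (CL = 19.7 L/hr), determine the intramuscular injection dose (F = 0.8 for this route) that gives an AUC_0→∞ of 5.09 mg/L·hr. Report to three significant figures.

Dose = CL × AUC_0→∞ / F
     = 19.7 × 5.09 / 0.8 = 125.34125 mg

Dose = 125 mg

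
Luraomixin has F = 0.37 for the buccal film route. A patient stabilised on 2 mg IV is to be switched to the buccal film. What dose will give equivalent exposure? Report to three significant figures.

For equal systemic exposure: F × D_ev = D_iv
D_ev = D_iv / F = 2 / 0.37 = 5.40541 mg

D_buccal = 5.41 mg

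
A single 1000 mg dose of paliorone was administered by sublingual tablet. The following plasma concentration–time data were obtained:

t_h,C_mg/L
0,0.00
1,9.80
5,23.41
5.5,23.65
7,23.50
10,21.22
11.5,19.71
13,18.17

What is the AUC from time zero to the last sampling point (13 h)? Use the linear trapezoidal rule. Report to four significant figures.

Trapezoidal AUC_0→13:
  [0→1]: (0.00+9.80)/2 × 1 = 4.9
  [1→5]: (9.80+23.41)/2 × 4 = 66.42
  [5→5.5]: (23.41+23.65)/2 × 0.5 = 11.765
  [5.5→7]: (23.65+23.50)/2 × 1.5 = 35.3625
  [7→10]: (23.50+21.22)/2 × 3 = 67.08
  [10→11.5]: (21.22+19.71)/2 × 1.5 = 30.6975
  [11.5→13]: (19.71+18.17)/2 × 1.5 = 28.41
  Sum = 244.635 mg/L·h

AUC = 244.6 mg/L·h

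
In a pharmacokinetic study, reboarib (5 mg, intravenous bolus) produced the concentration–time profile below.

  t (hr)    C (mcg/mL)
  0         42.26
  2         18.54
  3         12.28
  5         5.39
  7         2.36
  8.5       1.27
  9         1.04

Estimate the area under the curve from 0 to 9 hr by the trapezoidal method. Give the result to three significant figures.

AUC = 105 mcg/mL·hr

Trapezoidal AUC_0→9:
  [0→2]: (42.26+18.54)/2 × 2 = 60.8
  [2→3]: (18.54+12.28)/2 × 1 = 15.41
  [3→5]: (12.28+5.39)/2 × 2 = 17.67
  [5→7]: (5.39+2.36)/2 × 2 = 7.75
  [7→8.5]: (2.36+1.27)/2 × 1.5 = 2.7225
  [8.5→9]: (1.27+1.04)/2 × 0.5 = 0.5775
  Sum = 104.93 mcg/mL·hr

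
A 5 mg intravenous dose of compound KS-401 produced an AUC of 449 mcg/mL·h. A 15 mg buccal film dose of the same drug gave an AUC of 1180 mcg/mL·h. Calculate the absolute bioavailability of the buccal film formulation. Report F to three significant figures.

F = 0.876

F = (AUC_ev / D_ev) / (AUC_iv / D_iv)
  = (1180/15) / (449/5)
  = 78.6667 / 89.8 = 0.8760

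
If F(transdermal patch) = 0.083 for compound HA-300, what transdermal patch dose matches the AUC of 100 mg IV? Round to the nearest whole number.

D_transdermal = 1205 mg

For equal systemic exposure: F × D_ev = D_iv
D_ev = D_iv / F = 100 / 0.083 = 1204.82 mg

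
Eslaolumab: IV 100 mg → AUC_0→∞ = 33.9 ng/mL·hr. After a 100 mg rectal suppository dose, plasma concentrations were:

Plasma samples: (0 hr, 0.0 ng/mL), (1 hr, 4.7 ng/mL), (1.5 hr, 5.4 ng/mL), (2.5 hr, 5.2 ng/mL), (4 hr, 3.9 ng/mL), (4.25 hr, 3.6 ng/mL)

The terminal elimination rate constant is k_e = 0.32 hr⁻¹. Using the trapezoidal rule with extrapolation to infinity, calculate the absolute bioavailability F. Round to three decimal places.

F = 0.861

Trapezoidal AUC_0→4.25 (rectal suppository):
  [0→1]: (0.0+4.7)/2 × 1 = 2.35
  [1→1.5]: (4.7+5.4)/2 × 0.5 = 2.525
  [1.5→2.5]: (5.4+5.2)/2 × 1 = 5.3
  [2.5→4]: (5.2+3.9)/2 × 1.5 = 6.825
  [4→4.25]: (3.9+3.6)/2 × 0.25 = 0.9375
  Sum = 17.9375 ng/mL·hr
Tail: C_last/k_e = 3.6/0.32 = 11.250
AUC_0→∞ (rectal suppository) = 17.9375 + 11.250 = 29.1875 ng/mL·hr
F = (AUC_ev/D_ev)/(AUC_iv/D_iv) = (29.1875/100)/(33.9/100) = 0.291875/0.339 = 0.8610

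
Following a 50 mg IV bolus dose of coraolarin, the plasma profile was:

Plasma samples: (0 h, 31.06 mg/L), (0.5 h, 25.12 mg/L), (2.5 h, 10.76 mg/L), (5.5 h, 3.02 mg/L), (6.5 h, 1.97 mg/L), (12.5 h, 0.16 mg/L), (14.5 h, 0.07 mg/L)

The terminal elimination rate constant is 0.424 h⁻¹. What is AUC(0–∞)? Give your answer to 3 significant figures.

Trapezoidal AUC_0→14.5:
  [0→0.5]: (31.06+25.12)/2 × 0.5 = 14.045
  [0.5→2.5]: (25.12+10.76)/2 × 2 = 35.88
  [2.5→5.5]: (10.76+3.02)/2 × 3 = 20.67
  [5.5→6.5]: (3.02+1.97)/2 × 1 = 2.495
  [6.5→12.5]: (1.97+0.16)/2 × 6 = 6.39
  [12.5→14.5]: (0.16+0.07)/2 × 2 = 0.23
  Sum = 79.71 mg/L·h
Extrapolated tail: C_last / k_e = 0.07 / 0.424 = 0.165
AUC_0→∞ = 79.71 + 0.165 = 79.875 mg/L·h

AUC = 79.9 mg/L·h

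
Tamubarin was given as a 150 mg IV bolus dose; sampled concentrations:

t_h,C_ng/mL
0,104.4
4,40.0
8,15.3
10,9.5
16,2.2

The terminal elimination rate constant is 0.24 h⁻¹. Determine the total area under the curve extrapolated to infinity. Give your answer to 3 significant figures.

AUC = 468 ng/mL·h

Trapezoidal AUC_0→16:
  [0→4]: (104.4+40.0)/2 × 4 = 288.8
  [4→8]: (40.0+15.3)/2 × 4 = 110.6
  [8→10]: (15.3+9.5)/2 × 2 = 24.8
  [10→16]: (9.5+2.2)/2 × 6 = 35.1
  Sum = 459.3 ng/mL·h
Extrapolated tail: C_last / k_e = 2.2 / 0.24 = 9.167
AUC_0→∞ = 459.3 + 9.167 = 468.467 ng/mL·h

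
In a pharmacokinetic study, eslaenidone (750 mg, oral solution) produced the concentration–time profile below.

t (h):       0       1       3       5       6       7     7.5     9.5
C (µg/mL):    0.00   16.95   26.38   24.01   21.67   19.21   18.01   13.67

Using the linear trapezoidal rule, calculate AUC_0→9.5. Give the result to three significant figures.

Trapezoidal AUC_0→9.5:
  [0→1]: (0.00+16.95)/2 × 1 = 8.475
  [1→3]: (16.95+26.38)/2 × 2 = 43.33
  [3→5]: (26.38+24.01)/2 × 2 = 50.39
  [5→6]: (24.01+21.67)/2 × 1 = 22.84
  [6→7]: (21.67+19.21)/2 × 1 = 20.44
  [7→7.5]: (19.21+18.01)/2 × 0.5 = 9.305
  [7.5→9.5]: (18.01+13.67)/2 × 2 = 31.68
  Sum = 186.46 µg/mL·h

AUC = 186 µg/mL·h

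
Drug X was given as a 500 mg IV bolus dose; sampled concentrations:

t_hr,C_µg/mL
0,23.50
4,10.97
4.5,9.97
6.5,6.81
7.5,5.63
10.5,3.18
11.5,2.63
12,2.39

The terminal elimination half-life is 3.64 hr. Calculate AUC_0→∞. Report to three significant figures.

Trapezoidal AUC_0→12:
  [0→4]: (23.50+10.97)/2 × 4 = 68.94
  [4→4.5]: (10.97+9.97)/2 × 0.5 = 5.235
  [4.5→6.5]: (9.97+6.81)/2 × 2 = 16.78
  [6.5→7.5]: (6.81+5.63)/2 × 1 = 6.22
  [7.5→10.5]: (5.63+3.18)/2 × 3 = 13.215
  [10.5→11.5]: (3.18+2.63)/2 × 1 = 2.905
  [11.5→12]: (2.63+2.39)/2 × 0.5 = 1.255
  Sum = 114.55 µg/mL·hr
k_e = ln2 / t½ = 0.693147 / 3.64 = 0.1904 hr^-1
Extrapolated tail: C_last / k_e = 2.39 / 0.1904 = 12.553
AUC_0→∞ = 114.55 + 12.553 = 127.103 µg/mL·hr

AUC = 127 µg/mL·hr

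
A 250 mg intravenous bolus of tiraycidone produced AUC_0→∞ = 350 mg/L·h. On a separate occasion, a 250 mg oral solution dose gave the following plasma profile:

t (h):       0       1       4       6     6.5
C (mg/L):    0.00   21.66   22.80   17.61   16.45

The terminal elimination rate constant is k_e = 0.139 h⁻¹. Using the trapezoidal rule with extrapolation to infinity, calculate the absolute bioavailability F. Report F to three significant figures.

F = 0.699

Trapezoidal AUC_0→6.5 (oral solution):
  [0→1]: (0.00+21.66)/2 × 1 = 10.83
  [1→4]: (21.66+22.80)/2 × 3 = 66.69
  [4→6]: (22.80+17.61)/2 × 2 = 40.41
  [6→6.5]: (17.61+16.45)/2 × 0.5 = 8.515
  Sum = 126.445 mg/L·h
Tail: C_last/k_e = 16.45/0.139 = 118.345
AUC_0→∞ (oral solution) = 126.445 + 118.345 = 244.79 mg/L·h
F = (AUC_ev/D_ev)/(AUC_iv/D_iv) = (244.79/250)/(350/250) = 0.97916/1.4 = 0.6994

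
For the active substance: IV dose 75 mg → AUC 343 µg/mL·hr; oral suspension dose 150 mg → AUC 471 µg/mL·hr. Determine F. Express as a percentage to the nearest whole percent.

F = 69%

F = (AUC_ev / D_ev) / (AUC_iv / D_iv)
  = (471/150) / (343/75)
  = 3.14 / 4.57333 = 0.6866
  = 68.66%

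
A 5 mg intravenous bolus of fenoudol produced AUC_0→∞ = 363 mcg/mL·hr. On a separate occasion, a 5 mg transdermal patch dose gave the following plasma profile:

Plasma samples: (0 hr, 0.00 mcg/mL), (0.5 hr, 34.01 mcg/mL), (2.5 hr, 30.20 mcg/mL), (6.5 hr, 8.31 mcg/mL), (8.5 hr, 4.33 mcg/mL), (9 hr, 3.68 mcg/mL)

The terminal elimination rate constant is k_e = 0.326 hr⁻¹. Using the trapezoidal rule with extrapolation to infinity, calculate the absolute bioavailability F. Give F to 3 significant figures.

Trapezoidal AUC_0→9 (transdermal patch):
  [0→0.5]: (0.00+34.01)/2 × 0.5 = 8.5025
  [0.5→2.5]: (34.01+30.20)/2 × 2 = 64.21
  [2.5→6.5]: (30.20+8.31)/2 × 4 = 77.02
  [6.5→8.5]: (8.31+4.33)/2 × 2 = 12.64
  [8.5→9]: (4.33+3.68)/2 × 0.5 = 2.0025
  Sum = 164.375 mcg/mL·hr
Tail: C_last/k_e = 3.68/0.326 = 11.288
AUC_0→∞ (transdermal patch) = 164.375 + 11.288 = 175.663 mcg/mL·hr
F = (AUC_ev/D_ev)/(AUC_iv/D_iv) = (175.663/5)/(363/5) = 35.1326/72.6 = 0.4839

F = 0.484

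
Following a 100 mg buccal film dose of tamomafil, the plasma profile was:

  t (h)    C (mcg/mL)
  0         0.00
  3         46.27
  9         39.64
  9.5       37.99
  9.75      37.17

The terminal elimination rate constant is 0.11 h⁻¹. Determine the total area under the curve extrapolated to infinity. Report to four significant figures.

AUC = 693.8 mcg/mL·h

Trapezoidal AUC_0→9.75:
  [0→3]: (0.00+46.27)/2 × 3 = 69.405
  [3→9]: (46.27+39.64)/2 × 6 = 257.73
  [9→9.5]: (39.64+37.99)/2 × 0.5 = 19.4075
  [9.5→9.75]: (37.99+37.17)/2 × 0.25 = 9.395
  Sum = 355.9375 mcg/mL·h
Extrapolated tail: C_last / k_e = 37.17 / 0.11 = 337.909
AUC_0→∞ = 355.9375 + 337.909 = 693.8465 mcg/mL·h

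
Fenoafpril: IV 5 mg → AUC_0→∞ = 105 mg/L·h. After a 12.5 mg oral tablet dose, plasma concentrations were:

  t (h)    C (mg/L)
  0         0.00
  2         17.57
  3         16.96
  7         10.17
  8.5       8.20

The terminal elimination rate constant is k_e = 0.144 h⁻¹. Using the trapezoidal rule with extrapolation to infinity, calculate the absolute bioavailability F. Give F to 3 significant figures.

F = 0.609

Trapezoidal AUC_0→8.5 (oral tablet):
  [0→2]: (0.00+17.57)/2 × 2 = 17.57
  [2→3]: (17.57+16.96)/2 × 1 = 17.265
  [3→7]: (16.96+10.17)/2 × 4 = 54.26
  [7→8.5]: (10.17+8.20)/2 × 1.5 = 13.7775
  Sum = 102.8725 mg/L·h
Tail: C_last/k_e = 8.20/0.144 = 56.944
AUC_0→∞ (oral tablet) = 102.8725 + 56.944 = 159.8165 mg/L·h
F = (AUC_ev/D_ev)/(AUC_iv/D_iv) = (159.8165/12.5)/(105/5) = 12.78532/21 = 0.6088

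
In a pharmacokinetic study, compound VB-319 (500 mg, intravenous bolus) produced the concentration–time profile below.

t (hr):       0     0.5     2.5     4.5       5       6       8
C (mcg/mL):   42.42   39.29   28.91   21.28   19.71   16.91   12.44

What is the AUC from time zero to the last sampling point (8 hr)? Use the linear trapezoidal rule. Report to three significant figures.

Trapezoidal AUC_0→8:
  [0→0.5]: (42.42+39.29)/2 × 0.5 = 20.4275
  [0.5→2.5]: (39.29+28.91)/2 × 2 = 68.2
  [2.5→4.5]: (28.91+21.28)/2 × 2 = 50.19
  [4.5→5]: (21.28+19.71)/2 × 0.5 = 10.2475
  [5→6]: (19.71+16.91)/2 × 1 = 18.31
  [6→8]: (16.91+12.44)/2 × 2 = 29.35
  Sum = 196.725 mcg/mL·hr

AUC = 197 mcg/mL·hr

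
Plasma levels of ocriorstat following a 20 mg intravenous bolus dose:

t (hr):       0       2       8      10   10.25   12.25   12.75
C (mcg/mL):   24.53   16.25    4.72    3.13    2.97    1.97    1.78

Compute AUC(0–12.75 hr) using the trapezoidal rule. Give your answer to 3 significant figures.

Trapezoidal AUC_0→12.75:
  [0→2]: (24.53+16.25)/2 × 2 = 40.78
  [2→8]: (16.25+4.72)/2 × 6 = 62.91
  [8→10]: (4.72+3.13)/2 × 2 = 7.85
  [10→10.25]: (3.13+2.97)/2 × 0.25 = 0.7625
  [10.25→12.25]: (2.97+1.97)/2 × 2 = 4.94
  [12.25→12.75]: (1.97+1.78)/2 × 0.5 = 0.9375
  Sum = 118.18 mcg/mL·hr

AUC = 118 mcg/mL·hr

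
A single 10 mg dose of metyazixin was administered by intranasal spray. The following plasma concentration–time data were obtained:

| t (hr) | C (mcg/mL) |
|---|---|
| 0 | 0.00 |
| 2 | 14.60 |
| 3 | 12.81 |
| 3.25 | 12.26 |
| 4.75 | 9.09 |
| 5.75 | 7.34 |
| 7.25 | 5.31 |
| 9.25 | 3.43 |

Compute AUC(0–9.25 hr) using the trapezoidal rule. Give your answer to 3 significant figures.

Trapezoidal AUC_0→9.25:
  [0→2]: (0.00+14.60)/2 × 2 = 14.6
  [2→3]: (14.60+12.81)/2 × 1 = 13.705
  [3→3.25]: (12.81+12.26)/2 × 0.25 = 3.13375
  [3.25→4.75]: (12.26+9.09)/2 × 1.5 = 16.0125
  [4.75→5.75]: (9.09+7.34)/2 × 1 = 8.215
  [5.75→7.25]: (7.34+5.31)/2 × 1.5 = 9.4875
  [7.25→9.25]: (5.31+3.43)/2 × 2 = 8.74
  Sum = 73.89375 mcg/mL·hr

AUC = 73.9 mcg/mL·hr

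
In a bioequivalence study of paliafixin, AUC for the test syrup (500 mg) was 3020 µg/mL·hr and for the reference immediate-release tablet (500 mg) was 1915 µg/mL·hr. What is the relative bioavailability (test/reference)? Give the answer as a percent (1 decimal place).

F_rel = (AUC_test/D_test) / (AUC_ref/D_ref)
      = (3020/500) / (1915/500)
      = 6.04 / 3.83 = 1.5770 = 157.70%

F_rel = 157.7%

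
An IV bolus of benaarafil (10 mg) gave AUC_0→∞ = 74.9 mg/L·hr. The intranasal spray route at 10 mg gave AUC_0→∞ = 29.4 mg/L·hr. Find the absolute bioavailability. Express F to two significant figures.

F = (AUC_ev / D_ev) / (AUC_iv / D_iv)
  = (29.4/10) / (74.9/10)
  = 2.94 / 7.49 = 0.3925

F = 0.39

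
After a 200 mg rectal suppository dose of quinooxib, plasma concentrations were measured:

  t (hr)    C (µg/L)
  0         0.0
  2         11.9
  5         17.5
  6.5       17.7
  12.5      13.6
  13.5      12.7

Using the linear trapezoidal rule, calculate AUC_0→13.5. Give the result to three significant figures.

Trapezoidal AUC_0→13.5:
  [0→2]: (0.0+11.9)/2 × 2 = 11.9
  [2→5]: (11.9+17.5)/2 × 3 = 44.1
  [5→6.5]: (17.5+17.7)/2 × 1.5 = 26.4
  [6.5→12.5]: (17.7+13.6)/2 × 6 = 93.9
  [12.5→13.5]: (13.6+12.7)/2 × 1 = 13.15
  Sum = 189.45 µg/L·hr

AUC = 189 µg/L·hr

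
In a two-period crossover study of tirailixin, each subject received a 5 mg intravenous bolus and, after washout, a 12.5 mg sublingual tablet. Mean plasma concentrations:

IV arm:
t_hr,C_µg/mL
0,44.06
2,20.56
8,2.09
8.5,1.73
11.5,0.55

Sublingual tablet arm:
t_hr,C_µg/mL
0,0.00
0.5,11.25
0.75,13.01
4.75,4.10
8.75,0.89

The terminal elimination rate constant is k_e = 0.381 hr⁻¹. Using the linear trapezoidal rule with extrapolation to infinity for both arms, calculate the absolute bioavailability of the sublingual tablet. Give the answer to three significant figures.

Trapezoidal AUC_0→11.5 (IV):
  [0→2]: (44.06+20.56)/2 × 2 = 64.62
  [2→8]: (20.56+2.09)/2 × 6 = 67.95
  [8→8.5]: (2.09+1.73)/2 × 0.5 = 0.955
  [8.5→11.5]: (1.73+0.55)/2 × 3 = 3.42
  Sum = 136.945 µg/mL·hr
IV tail: 0.55/0.381 = 1.444; AUC_iv,0→∞ = 136.945 + 1.444 = 138.389 µg/mL·hr
Trapezoidal AUC_0→8.75 (sublingual tablet):
  [0→0.5]: (0.00+11.25)/2 × 0.5 = 2.8125
  [0.5→0.75]: (11.25+13.01)/2 × 0.25 = 3.0325
  [0.75→4.75]: (13.01+4.10)/2 × 4 = 34.22
  [4.75→8.75]: (4.10+0.89)/2 × 4 = 9.98
  Sum = 50.045 µg/mL·hr
sublingual tablet tail: 0.89/0.381 = 2.336; AUC_ev,0→∞ = 50.045 + 2.336 = 52.381 µg/mL·hr
F = (AUC_ev/D_ev)/(AUC_iv/D_iv) = (52.381/12.5)/(138.389/5) = 4.19048/27.6778 = 0.1514

F = 0.151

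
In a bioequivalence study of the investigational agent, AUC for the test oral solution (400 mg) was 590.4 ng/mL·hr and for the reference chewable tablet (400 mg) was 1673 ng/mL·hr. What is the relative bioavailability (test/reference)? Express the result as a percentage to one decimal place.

F_rel = (AUC_test/D_test) / (AUC_ref/D_ref)
      = (590.4/400) / (1673/400)
      = 1.476 / 4.1825 = 0.3529 = 35.29%

F_rel = 35.3%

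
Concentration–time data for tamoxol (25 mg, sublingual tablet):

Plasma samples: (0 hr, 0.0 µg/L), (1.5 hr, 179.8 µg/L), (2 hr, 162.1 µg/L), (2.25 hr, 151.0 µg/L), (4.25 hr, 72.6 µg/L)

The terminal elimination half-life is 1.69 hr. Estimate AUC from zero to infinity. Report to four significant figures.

AUC = 660.1 µg/L·hr

Trapezoidal AUC_0→4.25:
  [0→1.5]: (0.0+179.8)/2 × 1.5 = 134.85
  [1.5→2]: (179.8+162.1)/2 × 0.5 = 85.475
  [2→2.25]: (162.1+151.0)/2 × 0.25 = 39.1375
  [2.25→4.25]: (151.0+72.6)/2 × 2 = 223.6
  Sum = 483.0625 µg/L·hr
k_e = ln2 / t½ = 0.693147 / 1.69 = 0.4101 hr^-1
Extrapolated tail: C_last / k_e = 72.6 / 0.4101 = 177.030
AUC_0→∞ = 483.0625 + 177.030 = 660.0925 µg/L·hr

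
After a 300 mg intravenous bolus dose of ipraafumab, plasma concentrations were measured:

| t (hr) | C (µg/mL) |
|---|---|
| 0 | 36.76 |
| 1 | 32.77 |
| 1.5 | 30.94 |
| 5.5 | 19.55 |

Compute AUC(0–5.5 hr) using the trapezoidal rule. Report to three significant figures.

AUC = 152 µg/mL·hr

Trapezoidal AUC_0→5.5:
  [0→1]: (36.76+32.77)/2 × 1 = 34.765
  [1→1.5]: (32.77+30.94)/2 × 0.5 = 15.9275
  [1.5→5.5]: (30.94+19.55)/2 × 4 = 100.98
  Sum = 151.6725 µg/mL·hr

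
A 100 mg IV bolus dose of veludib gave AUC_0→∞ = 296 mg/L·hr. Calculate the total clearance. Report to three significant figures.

CL = 0.338 L/hr

CL = Dose_iv / AUC_0→∞
   = 100 / 296 = 0.337838 L/hr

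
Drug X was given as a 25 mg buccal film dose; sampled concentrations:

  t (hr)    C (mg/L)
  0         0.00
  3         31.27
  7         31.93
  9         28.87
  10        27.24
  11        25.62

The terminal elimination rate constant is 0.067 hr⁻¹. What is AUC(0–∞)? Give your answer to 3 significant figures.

Trapezoidal AUC_0→11:
  [0→3]: (0.00+31.27)/2 × 3 = 46.905
  [3→7]: (31.27+31.93)/2 × 4 = 126.4
  [7→9]: (31.93+28.87)/2 × 2 = 60.8
  [9→10]: (28.87+27.24)/2 × 1 = 28.055
  [10→11]: (27.24+25.62)/2 × 1 = 26.43
  Sum = 288.59 mg/L·hr
Extrapolated tail: C_last / k_e = 25.62 / 0.067 = 382.388
AUC_0→∞ = 288.59 + 382.388 = 670.978 mg/L·hr

AUC = 671 mg/L·hr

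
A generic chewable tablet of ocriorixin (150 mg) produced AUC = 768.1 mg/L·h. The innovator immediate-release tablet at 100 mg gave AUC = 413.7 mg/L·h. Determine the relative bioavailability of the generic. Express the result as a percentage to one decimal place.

F_rel = 123.8%

F_rel = (AUC_test/D_test) / (AUC_ref/D_ref)
      = (768.1/150) / (413.7/100)
      = 5.12067 / 4.137 = 1.2378 = 123.78%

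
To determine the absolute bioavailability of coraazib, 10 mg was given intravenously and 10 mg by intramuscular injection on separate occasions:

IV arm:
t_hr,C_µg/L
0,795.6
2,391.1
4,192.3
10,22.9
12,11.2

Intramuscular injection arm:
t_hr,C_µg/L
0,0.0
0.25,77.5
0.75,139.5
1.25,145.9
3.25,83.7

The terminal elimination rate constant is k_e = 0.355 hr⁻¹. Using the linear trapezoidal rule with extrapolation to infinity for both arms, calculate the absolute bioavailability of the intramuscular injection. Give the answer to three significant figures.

F = 0.242

Trapezoidal AUC_0→12 (IV):
  [0→2]: (795.6+391.1)/2 × 2 = 1186.7
  [2→4]: (391.1+192.3)/2 × 2 = 583.4
  [4→10]: (192.3+22.9)/2 × 6 = 645.6
  [10→12]: (22.9+11.2)/2 × 2 = 34.1
  Sum = 2449.8 µg/L·hr
IV tail: 11.2/0.355 = 31.549; AUC_iv,0→∞ = 2449.8 + 31.549 = 2481.349 µg/L·hr
Trapezoidal AUC_0→3.25 (intramuscular injection):
  [0→0.25]: (0.0+77.5)/2 × 0.25 = 9.6875
  [0.25→0.75]: (77.5+139.5)/2 × 0.5 = 54.25
  [0.75→1.25]: (139.5+145.9)/2 × 0.5 = 71.35
  [1.25→3.25]: (145.9+83.7)/2 × 2 = 229.6
  Sum = 364.8875 µg/L·hr
intramuscular injection tail: 83.7/0.355 = 235.775; AUC_ev,0→∞ = 364.8875 + 235.775 = 600.6625 µg/L·hr
F = (AUC_ev/D_ev)/(AUC_iv/D_iv) = (600.6625/10)/(2481.349/10) = 60.06625/248.1349 = 0.2421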